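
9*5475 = 49275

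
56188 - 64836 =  - 8648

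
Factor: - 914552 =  - 2^3 * 114319^1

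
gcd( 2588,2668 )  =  4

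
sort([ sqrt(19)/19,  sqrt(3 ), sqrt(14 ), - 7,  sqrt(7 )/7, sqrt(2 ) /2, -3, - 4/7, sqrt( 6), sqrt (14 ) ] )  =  [ - 7, - 3,  -  4/7, sqrt( 19)/19, sqrt( 7 )/7,sqrt( 2 ) /2, sqrt(3),sqrt(6 ), sqrt( 14), sqrt (14 )]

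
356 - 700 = - 344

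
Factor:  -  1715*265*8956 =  - 4070278100 = - 2^2* 5^2*7^3*53^1*2239^1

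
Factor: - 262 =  - 2^1*131^1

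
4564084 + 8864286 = 13428370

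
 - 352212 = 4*(-88053)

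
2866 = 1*2866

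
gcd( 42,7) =7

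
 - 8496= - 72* 118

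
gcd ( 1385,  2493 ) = 277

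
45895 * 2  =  91790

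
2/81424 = 1/40712  =  0.00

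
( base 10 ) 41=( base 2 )101001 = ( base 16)29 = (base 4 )221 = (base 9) 45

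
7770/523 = 7770/523 = 14.86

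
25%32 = 25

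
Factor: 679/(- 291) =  - 3^( - 1 )*7^1 = - 7/3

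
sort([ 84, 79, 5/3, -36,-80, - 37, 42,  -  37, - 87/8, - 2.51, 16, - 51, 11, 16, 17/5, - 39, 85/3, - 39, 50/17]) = [ - 80, - 51, -39 ,-39,  -  37, - 37, - 36, - 87/8,-2.51, 5/3 , 50/17, 17/5, 11,16, 16, 85/3,42, 79, 84]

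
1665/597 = 2 + 157/199 = 2.79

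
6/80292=1/13382= 0.00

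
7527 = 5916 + 1611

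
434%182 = 70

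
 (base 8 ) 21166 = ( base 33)83b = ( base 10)8822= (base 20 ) 1212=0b10001001110110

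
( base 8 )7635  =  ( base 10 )3997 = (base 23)7CI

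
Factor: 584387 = 584387^1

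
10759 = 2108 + 8651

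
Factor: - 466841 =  - 107^1* 4363^1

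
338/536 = 169/268 = 0.63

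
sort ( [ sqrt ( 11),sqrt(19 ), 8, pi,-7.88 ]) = [ - 7.88, pi,  sqrt (11) , sqrt(19) , 8 ] 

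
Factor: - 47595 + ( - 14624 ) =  - 62219^1 = - 62219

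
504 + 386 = 890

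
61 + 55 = 116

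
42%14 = 0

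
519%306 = 213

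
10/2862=5/1431  =  0.00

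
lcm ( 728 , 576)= 52416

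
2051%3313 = 2051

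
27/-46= -1 + 19/46= - 0.59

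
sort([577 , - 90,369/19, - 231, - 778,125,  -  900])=[ - 900 , - 778,-231, - 90,369/19, 125,577]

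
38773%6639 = 5578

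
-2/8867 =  - 1 + 8865/8867 = -0.00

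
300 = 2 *150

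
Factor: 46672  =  2^4* 2917^1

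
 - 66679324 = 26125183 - 92804507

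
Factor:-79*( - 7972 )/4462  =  314894/2231 = 2^1*23^(-1 )*79^1*97^( - 1 )*1993^1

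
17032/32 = 2129/4= 532.25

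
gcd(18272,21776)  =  16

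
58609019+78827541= 137436560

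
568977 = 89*6393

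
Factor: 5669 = 5669^1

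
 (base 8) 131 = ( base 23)3K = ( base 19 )4D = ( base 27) 38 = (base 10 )89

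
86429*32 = 2765728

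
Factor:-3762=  - 2^1 * 3^2*11^1*19^1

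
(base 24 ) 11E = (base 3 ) 211202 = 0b1001100110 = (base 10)614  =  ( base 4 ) 21212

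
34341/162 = 11447/54 = 211.98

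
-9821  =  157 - 9978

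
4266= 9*474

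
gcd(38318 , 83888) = 98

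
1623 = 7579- 5956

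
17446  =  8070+9376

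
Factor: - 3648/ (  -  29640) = 8/65= 2^3*5^( - 1)*13^(-1)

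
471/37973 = 471/37973 = 0.01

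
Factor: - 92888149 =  - 92888149^1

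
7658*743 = 5689894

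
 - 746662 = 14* ( - 53333 )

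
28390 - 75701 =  - 47311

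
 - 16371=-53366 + 36995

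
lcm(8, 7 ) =56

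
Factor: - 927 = -3^2*103^1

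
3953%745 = 228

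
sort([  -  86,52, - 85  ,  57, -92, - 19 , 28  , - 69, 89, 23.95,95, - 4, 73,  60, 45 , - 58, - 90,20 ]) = [ - 92, - 90,-86, - 85, - 69, - 58, - 19, - 4, 20,23.95,28, 45,52,  57,60, 73,89, 95]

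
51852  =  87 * 596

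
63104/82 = 769+23/41 = 769.56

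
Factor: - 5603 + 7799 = 2^2*3^2 * 61^1=2196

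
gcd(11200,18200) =1400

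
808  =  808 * 1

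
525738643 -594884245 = -69145602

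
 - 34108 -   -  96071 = 61963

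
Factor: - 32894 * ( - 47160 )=2^4*3^2*5^1*131^1*16447^1  =  1551281040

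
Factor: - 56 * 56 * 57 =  - 2^6* 3^1* 7^2 * 19^1 = -178752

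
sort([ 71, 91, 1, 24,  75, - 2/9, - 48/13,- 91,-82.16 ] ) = [-91,-82.16, - 48/13,-2/9 , 1 , 24, 71, 75, 91] 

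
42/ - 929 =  - 42/929=- 0.05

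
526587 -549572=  - 22985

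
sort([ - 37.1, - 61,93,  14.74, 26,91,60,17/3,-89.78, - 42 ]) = [ - 89.78,-61,-42, - 37.1,17/3,14.74 , 26, 60,91,93 ] 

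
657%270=117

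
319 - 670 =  - 351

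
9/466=9/466  =  0.02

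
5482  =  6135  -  653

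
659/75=659/75 = 8.79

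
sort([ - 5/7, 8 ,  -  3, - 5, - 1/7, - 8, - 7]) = [ - 8, - 7, - 5, - 3,-5/7, - 1/7,8] 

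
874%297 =280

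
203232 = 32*6351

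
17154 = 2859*6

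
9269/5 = 9269/5 =1853.80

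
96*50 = 4800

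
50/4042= 25/2021 = 0.01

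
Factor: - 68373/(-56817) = 59^( - 1 )*71^1 = 71/59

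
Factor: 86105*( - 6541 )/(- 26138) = 2^( - 1)*5^1*7^( - 1 )*17^1*31^1*211^1*1013^1*1867^( - 1 ) = 563212805/26138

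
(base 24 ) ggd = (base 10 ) 9613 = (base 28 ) C79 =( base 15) 2CAD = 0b10010110001101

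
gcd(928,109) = 1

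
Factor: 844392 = 2^3*3^1*151^1*233^1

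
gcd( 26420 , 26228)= 4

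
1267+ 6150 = 7417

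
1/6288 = 1/6288 = 0.00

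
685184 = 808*848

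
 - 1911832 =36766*( - 52 )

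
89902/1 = 89902 = 89902.00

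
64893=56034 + 8859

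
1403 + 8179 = 9582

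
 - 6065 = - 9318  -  -3253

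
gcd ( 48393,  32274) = 9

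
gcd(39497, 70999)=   1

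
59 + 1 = 60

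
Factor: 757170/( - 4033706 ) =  - 378585/2016853 =-  3^2*5^1 * 47^1*179^1*2016853^(-1 ) 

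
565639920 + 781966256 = 1347606176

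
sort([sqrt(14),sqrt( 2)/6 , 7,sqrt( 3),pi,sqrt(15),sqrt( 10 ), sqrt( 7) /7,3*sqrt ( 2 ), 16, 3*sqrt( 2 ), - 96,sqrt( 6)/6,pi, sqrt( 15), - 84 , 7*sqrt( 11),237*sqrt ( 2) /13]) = [ - 96, - 84, sqrt ( 2)/6,sqrt( 7 )/7, sqrt( 6)/6, sqrt( 3),pi,pi,sqrt( 10),sqrt(14), sqrt( 15),  sqrt( 15),3*sqrt (2),  3 * sqrt( 2 ),7 , 16, 7*sqrt( 11), 237*sqrt( 2 )/13] 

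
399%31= 27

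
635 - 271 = 364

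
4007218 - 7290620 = -3283402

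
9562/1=9562 = 9562.00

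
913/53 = 17 + 12/53 = 17.23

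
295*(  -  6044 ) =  - 1782980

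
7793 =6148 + 1645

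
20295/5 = 4059 = 4059.00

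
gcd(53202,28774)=2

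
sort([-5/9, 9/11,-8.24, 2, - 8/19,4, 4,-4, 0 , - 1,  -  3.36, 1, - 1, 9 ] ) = [ - 8.24,- 4, - 3.36,-1, - 1,-5/9 , - 8/19,0,  9/11,1,2,4 , 4, 9]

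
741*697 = 516477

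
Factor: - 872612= - 2^2*13^1*97^1*173^1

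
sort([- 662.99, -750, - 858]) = [ - 858,-750,  -  662.99 ] 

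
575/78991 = 575/78991 = 0.01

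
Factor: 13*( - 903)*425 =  - 4989075  =  -3^1*5^2 * 7^1*13^1*17^1*43^1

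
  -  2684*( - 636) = 1707024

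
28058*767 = 21520486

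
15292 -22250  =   - 6958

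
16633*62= 1031246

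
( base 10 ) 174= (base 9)213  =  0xae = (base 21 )86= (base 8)256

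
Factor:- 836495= - 5^1 *11^1*67^1*227^1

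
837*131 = 109647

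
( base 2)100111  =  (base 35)14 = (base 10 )39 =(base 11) 36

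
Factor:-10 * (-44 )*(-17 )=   -  7480 = - 2^3* 5^1 * 11^1*17^1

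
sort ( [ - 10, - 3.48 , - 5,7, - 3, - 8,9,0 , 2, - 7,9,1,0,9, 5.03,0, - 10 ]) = [-10 ,-10, - 8, -7, - 5, - 3.48,-3,0,0 , 0, 1, 2,5.03,  7, 9 , 9,9 ]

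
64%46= 18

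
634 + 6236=6870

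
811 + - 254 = 557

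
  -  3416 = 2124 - 5540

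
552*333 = 183816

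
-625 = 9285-9910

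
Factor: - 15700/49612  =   - 5^2*79^ (-1 ) = -25/79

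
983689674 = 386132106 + 597557568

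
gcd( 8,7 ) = 1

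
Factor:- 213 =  - 3^1*71^1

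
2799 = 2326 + 473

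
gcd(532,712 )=4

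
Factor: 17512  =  2^3*11^1*199^1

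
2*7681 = 15362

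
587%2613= 587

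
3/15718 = 3/15718= 0.00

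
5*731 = 3655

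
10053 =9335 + 718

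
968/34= 28 +8/17=28.47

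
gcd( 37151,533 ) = 1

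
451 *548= 247148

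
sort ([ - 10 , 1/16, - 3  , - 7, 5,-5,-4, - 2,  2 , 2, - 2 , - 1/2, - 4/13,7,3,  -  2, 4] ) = [ - 10 , - 7, - 5,-4, - 3, - 2, - 2, - 2 ,- 1/2, - 4/13,1/16 , 2,2,3, 4,5,7] 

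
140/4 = 35  =  35.00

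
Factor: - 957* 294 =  - 281358 = - 2^1*3^2*7^2*11^1*29^1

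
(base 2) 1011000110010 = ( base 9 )7713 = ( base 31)5S9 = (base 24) 9KI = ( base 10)5682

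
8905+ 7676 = 16581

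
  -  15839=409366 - 425205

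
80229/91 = 80229/91 = 881.64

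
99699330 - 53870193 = 45829137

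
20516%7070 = 6376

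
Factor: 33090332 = 2^2 * 11^1*752053^1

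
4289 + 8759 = 13048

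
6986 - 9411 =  - 2425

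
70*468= 32760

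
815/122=6 + 83/122 = 6.68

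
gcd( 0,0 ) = 0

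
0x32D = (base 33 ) ol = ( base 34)nv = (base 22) 1el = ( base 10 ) 813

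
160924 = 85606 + 75318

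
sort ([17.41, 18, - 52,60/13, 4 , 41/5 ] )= [ - 52, 4,60/13, 41/5, 17.41,18 ] 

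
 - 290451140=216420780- 506871920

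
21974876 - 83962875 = - 61987999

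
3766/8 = 470+3/4 = 470.75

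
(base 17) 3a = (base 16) 3D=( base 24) 2d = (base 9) 67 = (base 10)61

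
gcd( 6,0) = 6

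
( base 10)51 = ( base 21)29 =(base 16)33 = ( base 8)63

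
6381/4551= 2127/1517=1.40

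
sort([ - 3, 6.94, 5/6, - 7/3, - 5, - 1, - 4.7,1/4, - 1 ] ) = [ - 5,  -  4.7, - 3, - 7/3, -1,-1,1/4,5/6 , 6.94] 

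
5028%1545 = 393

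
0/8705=0 = 0.00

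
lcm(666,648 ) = 23976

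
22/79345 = 22/79345 = 0.00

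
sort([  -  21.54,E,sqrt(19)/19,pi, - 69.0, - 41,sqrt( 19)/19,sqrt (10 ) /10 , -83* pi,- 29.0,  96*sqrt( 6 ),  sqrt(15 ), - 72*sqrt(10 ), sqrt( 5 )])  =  [ - 83 * pi,  -  72*sqrt(10 ),-69.0,-41, - 29.0, - 21.54, sqrt(19 ) /19,sqrt( 19)/19, sqrt( 10 ) /10 , sqrt ( 5),E, pi, sqrt ( 15 ),  96*sqrt( 6 )]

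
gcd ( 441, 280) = 7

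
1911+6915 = 8826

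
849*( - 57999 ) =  - 49241151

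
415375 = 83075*5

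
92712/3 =30904 = 30904.00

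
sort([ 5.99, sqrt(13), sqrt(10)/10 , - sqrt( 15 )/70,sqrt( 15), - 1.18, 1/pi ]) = [ - 1.18, - sqrt(15 )/70,sqrt( 10) /10, 1/pi , sqrt (13)  ,  sqrt( 15), 5.99 ] 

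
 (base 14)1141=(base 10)2997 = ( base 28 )3n1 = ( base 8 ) 5665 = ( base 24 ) 54L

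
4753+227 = 4980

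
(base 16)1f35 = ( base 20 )JJ9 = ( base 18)16bf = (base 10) 7989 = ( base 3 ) 101221220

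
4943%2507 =2436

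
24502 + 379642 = 404144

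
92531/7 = 92531/7 = 13218.71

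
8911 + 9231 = 18142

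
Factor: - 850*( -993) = 844050 = 2^1*3^1*5^2*17^1*331^1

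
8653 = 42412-33759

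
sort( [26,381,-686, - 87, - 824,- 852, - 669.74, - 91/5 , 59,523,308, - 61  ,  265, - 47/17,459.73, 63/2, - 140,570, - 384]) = [ - 852, - 824, - 686, - 669.74 , -384, - 140,-87, - 61, - 91/5, - 47/17,26, 63/2,59,265,308, 381, 459.73, 523,570 ]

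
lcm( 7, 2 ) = 14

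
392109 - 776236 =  - 384127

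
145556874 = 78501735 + 67055139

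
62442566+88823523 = 151266089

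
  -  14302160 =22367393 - 36669553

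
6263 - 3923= 2340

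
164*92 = 15088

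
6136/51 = 6136/51 =120.31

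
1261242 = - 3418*( - 369) 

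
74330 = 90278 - 15948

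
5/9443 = 5/9443 = 0.00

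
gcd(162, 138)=6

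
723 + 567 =1290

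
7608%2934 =1740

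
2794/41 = 2794/41 = 68.15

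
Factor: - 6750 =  - 2^1*3^3*5^3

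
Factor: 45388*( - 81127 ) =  - 3682192276 = - 2^2 * 7^1*31^1 * 1621^1*2617^1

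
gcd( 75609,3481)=1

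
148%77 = 71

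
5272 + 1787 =7059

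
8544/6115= 1+2429/6115=1.40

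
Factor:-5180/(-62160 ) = 1/12 = 2^(- 2 )*3^( - 1)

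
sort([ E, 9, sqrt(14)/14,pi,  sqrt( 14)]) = [sqrt (14) /14, E,pi,sqrt( 14 ) , 9 ]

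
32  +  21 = 53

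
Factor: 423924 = 2^2*3^1*35327^1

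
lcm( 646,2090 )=35530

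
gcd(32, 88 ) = 8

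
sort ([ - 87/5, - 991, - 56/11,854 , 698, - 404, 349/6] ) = [ - 991, - 404, - 87/5,-56/11,349/6, 698, 854] 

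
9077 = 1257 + 7820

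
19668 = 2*9834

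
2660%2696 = 2660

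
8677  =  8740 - 63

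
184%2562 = 184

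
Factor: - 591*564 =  - 333324 = - 2^2*3^2*47^1*197^1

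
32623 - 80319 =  - 47696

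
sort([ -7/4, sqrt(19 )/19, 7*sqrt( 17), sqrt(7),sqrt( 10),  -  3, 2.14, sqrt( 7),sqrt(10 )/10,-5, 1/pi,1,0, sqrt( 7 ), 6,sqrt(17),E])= [- 5,-3, - 7/4,0, sqrt( 19 )/19,sqrt( 10) /10,1/pi,1,2.14,sqrt( 7 ),sqrt(7),  sqrt(7 ),E,sqrt( 10),sqrt( 17), 6,7*sqrt( 17 ) ]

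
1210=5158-3948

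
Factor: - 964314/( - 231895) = 2^1*3^2*5^( - 1)* 13^2*19^( - 1)*317^1*2441^ ( - 1)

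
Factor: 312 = 2^3*3^1*13^1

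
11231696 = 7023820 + 4207876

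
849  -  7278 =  - 6429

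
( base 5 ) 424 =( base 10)114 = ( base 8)162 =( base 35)39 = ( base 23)4M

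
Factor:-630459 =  - 3^2*70051^1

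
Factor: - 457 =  - 457^1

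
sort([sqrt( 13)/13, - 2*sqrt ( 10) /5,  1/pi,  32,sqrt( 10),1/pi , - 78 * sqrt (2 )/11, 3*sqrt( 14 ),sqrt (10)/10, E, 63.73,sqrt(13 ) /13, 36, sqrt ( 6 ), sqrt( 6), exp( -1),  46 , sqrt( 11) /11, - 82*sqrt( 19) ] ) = [ - 82*sqrt(19),  -  78*sqrt(2)/11, - 2*sqrt( 10 )/5, sqrt( 13)/13,sqrt(13)/13,sqrt( 11 ) /11,sqrt( 10)/10, 1/pi,1/pi,exp( - 1),sqrt( 6),sqrt( 6 ),E, sqrt(10 ),3*sqrt(14 ),32,36,46 , 63.73 ]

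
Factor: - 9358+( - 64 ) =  - 9422 = - 2^1*7^1*673^1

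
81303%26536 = 1695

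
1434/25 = 57 + 9/25 = 57.36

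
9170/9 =9170/9 = 1018.89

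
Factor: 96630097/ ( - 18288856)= -2^( - 3) *67^( - 1)*149^( -1 )*229^( - 1)*647^1*149351^1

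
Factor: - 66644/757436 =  - 16661/189359 = - 23^ ( - 1 )*8233^( - 1 )*16661^1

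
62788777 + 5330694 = 68119471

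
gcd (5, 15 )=5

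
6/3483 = 2/1161 =0.00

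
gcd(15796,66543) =1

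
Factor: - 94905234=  - 2^1*3^2*5272513^1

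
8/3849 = 8/3849 = 0.00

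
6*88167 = 529002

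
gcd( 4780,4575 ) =5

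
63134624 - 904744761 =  - 841610137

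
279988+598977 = 878965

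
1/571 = 1/571=0.00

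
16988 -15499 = 1489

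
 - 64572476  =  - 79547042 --14974566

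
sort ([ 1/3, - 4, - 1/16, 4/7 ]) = [ - 4, - 1/16,1/3,4/7] 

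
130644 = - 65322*( - 2 ) 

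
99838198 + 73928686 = 173766884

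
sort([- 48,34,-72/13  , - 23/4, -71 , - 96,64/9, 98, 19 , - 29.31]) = [ - 96,  -  71 , - 48,- 29.31,-23/4,- 72/13, 64/9,19,34, 98 ]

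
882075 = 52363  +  829712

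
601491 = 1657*363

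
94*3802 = 357388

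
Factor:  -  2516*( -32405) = 81530980 = 2^2*5^1*17^1 *37^1*6481^1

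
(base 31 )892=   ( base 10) 7969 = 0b1111100100001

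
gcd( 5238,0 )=5238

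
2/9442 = 1/4721 = 0.00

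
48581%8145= 7856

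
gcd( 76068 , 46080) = 36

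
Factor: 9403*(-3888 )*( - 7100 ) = 2^6*3^5 * 5^2*71^1 * 9403^1 = 259567934400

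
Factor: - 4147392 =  - 2^6*3^1*21601^1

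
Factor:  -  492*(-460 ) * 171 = 38700720= 2^4*3^3*5^1*19^1*23^1 *41^1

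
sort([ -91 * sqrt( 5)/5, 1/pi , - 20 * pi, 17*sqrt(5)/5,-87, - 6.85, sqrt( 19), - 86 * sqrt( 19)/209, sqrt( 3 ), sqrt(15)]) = [ - 87,  -  20*pi,  -  91 * sqrt( 5)/5, - 6.85, - 86 * sqrt( 19) /209,1/pi, sqrt( 3), sqrt( 15 ),  sqrt( 19), 17*sqrt ( 5)/5 ] 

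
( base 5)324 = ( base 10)89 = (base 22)41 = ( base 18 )4H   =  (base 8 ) 131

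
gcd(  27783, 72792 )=27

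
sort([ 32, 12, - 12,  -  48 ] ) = [ - 48, - 12, 12, 32]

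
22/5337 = 22/5337 = 0.00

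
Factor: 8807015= 5^1*7^2*103^1*349^1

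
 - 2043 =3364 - 5407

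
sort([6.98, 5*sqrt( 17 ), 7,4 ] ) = [4,6.98, 7, 5*sqrt(17) ] 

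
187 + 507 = 694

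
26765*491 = 13141615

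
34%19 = 15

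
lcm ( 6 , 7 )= 42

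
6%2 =0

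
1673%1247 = 426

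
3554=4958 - 1404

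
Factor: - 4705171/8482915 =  - 5^( - 1)*7^ (  -  1)*17^( - 1 )*53^( - 1)*269^ ( - 1 )*1787^1*2633^1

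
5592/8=699 = 699.00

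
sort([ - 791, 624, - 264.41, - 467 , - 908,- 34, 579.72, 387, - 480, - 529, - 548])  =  [-908, - 791, - 548, - 529,  -  480, - 467, - 264.41,  -  34,  387, 579.72, 624]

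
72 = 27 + 45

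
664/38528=83/4816 = 0.02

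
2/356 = 1/178=0.01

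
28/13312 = 7/3328 = 0.00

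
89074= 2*44537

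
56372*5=281860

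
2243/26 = 86 + 7/26 =86.27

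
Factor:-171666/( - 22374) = 3^1 * 17^2 *113^( - 1 ) = 867/113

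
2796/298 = 9 + 57/149=9.38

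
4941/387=549/43 = 12.77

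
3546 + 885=4431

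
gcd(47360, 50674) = 2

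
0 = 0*34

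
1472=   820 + 652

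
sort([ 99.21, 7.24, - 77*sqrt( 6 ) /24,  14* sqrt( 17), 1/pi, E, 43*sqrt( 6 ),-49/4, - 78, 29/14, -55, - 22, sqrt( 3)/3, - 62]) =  [- 78, - 62, -55, - 22, -49/4,- 77 * sqrt ( 6 )/24,  1/pi, sqrt(3 ) /3,  29/14,E, 7.24,14*sqrt( 17 ),99.21, 43 * sqrt ( 6)] 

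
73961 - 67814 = 6147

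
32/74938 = 16/37469 = 0.00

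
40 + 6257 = 6297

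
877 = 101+776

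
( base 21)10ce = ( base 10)9527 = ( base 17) 1fg7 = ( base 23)i05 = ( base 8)22467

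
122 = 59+63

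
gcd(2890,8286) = 2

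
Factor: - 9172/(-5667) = 2^2*3^(-1 )*1889^(  -  1 )*2293^1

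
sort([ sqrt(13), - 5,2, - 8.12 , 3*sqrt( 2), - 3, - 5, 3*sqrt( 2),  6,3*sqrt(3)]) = [ - 8.12, - 5, - 5, - 3, 2,  sqrt( 13 ), 3*sqrt(2),3*sqrt(2) , 3*sqrt(3 ),6]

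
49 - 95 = -46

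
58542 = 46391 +12151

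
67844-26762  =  41082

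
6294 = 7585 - 1291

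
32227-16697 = 15530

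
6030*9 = 54270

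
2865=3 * 955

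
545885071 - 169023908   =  376861163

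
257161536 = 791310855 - 534149319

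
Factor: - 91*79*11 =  - 7^1*11^1*13^1*79^1 = - 79079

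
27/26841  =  9/8947=0.00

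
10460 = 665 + 9795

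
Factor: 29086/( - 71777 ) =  - 2^1*14543^1*71777^(-1) 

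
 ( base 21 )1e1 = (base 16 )2e0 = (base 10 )736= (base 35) l1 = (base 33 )MA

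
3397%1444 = 509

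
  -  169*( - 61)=10309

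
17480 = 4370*4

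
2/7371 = 2/7371 = 0.00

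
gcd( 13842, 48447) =6921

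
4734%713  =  456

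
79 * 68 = 5372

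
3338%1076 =110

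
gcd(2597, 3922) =53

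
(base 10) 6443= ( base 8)14453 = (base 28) 863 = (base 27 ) 8mh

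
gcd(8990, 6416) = 2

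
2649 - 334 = 2315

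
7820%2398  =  626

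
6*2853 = 17118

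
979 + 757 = 1736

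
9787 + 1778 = 11565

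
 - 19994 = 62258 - 82252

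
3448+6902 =10350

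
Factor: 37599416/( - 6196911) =-2^3*3^(-1)*7^( - 1)*491^( - 1)*601^( - 1)*1583^1*2969^1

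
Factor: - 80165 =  - 5^1*16033^1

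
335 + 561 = 896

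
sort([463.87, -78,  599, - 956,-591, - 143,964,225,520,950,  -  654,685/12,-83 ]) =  [ -956, - 654, -591,-143,  -  83,- 78, 685/12,225, 463.87, 520,599,950, 964 ]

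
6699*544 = 3644256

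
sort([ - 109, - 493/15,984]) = [ - 109, - 493/15,984]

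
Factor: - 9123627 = - 3^1*109^1*27901^1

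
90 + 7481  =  7571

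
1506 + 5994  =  7500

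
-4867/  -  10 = 486 + 7/10 = 486.70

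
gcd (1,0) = 1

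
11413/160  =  71+ 53/160 =71.33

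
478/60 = 239/30= 7.97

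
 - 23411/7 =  - 3345 + 4/7 = - 3344.43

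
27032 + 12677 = 39709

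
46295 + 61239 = 107534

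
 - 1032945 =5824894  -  6857839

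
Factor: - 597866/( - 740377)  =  2^1*11^ ( - 1 )*31^1*9643^1*67307^( - 1 ) 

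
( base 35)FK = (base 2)1000100001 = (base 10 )545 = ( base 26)kp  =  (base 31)HI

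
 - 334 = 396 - 730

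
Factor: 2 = 2^1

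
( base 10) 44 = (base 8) 54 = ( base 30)1e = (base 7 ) 62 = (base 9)48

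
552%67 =16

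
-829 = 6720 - 7549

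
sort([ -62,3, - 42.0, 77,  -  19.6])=[ - 62,-42.0,-19.6, 3, 77]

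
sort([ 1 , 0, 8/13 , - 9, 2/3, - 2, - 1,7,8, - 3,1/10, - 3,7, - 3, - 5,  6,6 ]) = [-9, - 5, - 3 ,- 3, - 3,-2,-1,  0,  1/10,  8/13, 2/3,1,6  ,  6, 7,7, 8 ] 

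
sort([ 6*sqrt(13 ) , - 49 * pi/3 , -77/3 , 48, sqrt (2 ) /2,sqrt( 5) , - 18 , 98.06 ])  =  [ - 49 *pi/3 , - 77/3 ,-18, sqrt( 2) /2, sqrt ( 5), 6 * sqrt ( 13),48, 98.06 ]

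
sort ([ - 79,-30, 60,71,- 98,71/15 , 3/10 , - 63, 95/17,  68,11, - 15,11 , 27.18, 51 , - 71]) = [-98, - 79, - 71, - 63, -30, - 15, 3/10, 71/15,95/17,  11,11, 27.18,51,60, 68 , 71] 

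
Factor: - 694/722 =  - 19^(-2 )*347^1 = -347/361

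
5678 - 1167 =4511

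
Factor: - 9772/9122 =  - 4886/4561  =  - 2^1*7^1 * 349^1*4561^( -1) 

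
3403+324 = 3727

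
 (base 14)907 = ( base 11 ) 1370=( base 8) 3353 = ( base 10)1771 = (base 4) 123223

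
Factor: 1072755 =3^2 * 5^1*31^1*769^1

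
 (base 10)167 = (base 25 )6h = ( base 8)247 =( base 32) 57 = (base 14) bd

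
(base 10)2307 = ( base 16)903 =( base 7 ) 6504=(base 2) 100100000011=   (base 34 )1xt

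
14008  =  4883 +9125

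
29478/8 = 14739/4 = 3684.75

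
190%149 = 41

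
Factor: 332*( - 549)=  - 2^2*3^2*61^1 * 83^1 = -182268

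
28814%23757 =5057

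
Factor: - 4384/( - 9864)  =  2^2*3^( - 2 ) =4/9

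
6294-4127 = 2167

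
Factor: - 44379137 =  - 11^1*4034467^1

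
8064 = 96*84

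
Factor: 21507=3^1 * 67^1*107^1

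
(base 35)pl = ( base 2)1110000000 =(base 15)3eb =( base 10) 896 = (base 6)4052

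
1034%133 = 103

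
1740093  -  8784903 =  - 7044810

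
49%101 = 49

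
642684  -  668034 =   -  25350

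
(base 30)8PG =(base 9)11831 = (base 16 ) 1F1E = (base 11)5A92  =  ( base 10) 7966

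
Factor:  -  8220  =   - 2^2*3^1 * 5^1*137^1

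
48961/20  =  48961/20= 2448.05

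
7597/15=506 + 7/15  =  506.47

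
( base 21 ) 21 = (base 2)101011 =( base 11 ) 3A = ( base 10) 43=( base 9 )47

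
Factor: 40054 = 2^1*7^1 * 2861^1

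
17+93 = 110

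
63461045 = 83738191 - 20277146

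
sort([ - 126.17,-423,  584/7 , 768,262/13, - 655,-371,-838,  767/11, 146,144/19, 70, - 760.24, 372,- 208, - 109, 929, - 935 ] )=[ - 935,-838,-760.24, - 655, - 423 , - 371, -208 , - 126.17,- 109, 144/19  ,  262/13,767/11,  70,  584/7,146,372,  768,929]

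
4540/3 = 1513  +  1/3 = 1513.33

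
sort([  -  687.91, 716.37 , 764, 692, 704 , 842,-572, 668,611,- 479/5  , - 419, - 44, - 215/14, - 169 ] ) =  [ - 687.91,- 572, -419, - 169, - 479/5, - 44 , - 215/14 , 611,668,  692,704, 716.37, 764, 842]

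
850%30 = 10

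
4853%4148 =705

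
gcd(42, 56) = 14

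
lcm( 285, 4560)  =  4560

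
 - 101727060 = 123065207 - 224792267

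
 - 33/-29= 1 + 4/29 =1.14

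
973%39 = 37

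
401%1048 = 401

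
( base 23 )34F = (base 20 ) 44E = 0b11010011110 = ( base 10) 1694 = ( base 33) 1ib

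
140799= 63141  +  77658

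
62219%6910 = 29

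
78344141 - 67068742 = 11275399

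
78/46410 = 1/595 = 0.00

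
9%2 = 1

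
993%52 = 5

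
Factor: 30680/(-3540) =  -26/3  =  - 2^1*3^ (-1)*13^1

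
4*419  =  1676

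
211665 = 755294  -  543629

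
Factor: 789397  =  7^1*112771^1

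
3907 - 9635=-5728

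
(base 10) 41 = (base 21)1k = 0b101001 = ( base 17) 27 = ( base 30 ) 1B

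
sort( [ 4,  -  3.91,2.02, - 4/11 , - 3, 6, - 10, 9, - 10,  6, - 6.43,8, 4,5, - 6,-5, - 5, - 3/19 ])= [ - 10, - 10,- 6.43, - 6,-5, - 5, - 3.91,- 3,-4/11, - 3/19, 2.02 , 4,4, 5, 6, 6,  8, 9] 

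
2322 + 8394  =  10716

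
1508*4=6032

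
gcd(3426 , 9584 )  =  2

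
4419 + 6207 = 10626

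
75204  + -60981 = 14223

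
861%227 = 180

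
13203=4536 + 8667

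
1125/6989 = 1125/6989 = 0.16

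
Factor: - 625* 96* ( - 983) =2^5 * 3^1*5^4 * 983^1 = 58980000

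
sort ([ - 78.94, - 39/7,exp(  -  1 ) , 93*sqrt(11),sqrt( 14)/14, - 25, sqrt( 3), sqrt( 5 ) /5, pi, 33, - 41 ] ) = [ - 78.94, -41,-25, - 39/7,sqrt (14 ) /14, exp(-1),sqrt( 5) /5 , sqrt (3 ) , pi,33, 93*sqrt(11)]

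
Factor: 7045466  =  2^1*19^1*37^1*5011^1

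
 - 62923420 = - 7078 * 8890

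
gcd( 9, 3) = 3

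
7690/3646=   2 + 199/1823 = 2.11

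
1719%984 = 735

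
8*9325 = 74600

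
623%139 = 67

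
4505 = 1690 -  - 2815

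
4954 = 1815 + 3139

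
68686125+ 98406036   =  167092161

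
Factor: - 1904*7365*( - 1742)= 24427996320=2^5 * 3^1*5^1*7^1 *13^1*17^1*67^1*491^1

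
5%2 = 1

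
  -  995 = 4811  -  5806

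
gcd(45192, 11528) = 8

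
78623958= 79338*991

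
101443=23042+78401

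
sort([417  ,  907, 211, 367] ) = [211, 367 , 417, 907 ] 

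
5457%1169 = 781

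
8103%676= 667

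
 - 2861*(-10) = 28610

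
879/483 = 293/161 = 1.82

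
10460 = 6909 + 3551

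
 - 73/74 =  - 73/74 = - 0.99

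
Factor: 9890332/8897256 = 2472583/2224314  =  2^( - 1)*3^( - 3)*17^(-1)*  73^1*2423^( - 1)*33871^1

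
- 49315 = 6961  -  56276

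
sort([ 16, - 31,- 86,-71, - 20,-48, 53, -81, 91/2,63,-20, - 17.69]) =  [ - 86, - 81, - 71,-48,  -  31,-20,-20,-17.69, 16, 91/2, 53, 63 ]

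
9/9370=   9/9370 = 0.00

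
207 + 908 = 1115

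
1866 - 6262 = - 4396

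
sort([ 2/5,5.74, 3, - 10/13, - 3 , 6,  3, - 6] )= [ - 6,  -  3, - 10/13, 2/5,3,3,  5.74,6] 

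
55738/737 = 55738/737= 75.63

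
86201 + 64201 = 150402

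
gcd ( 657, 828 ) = 9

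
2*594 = 1188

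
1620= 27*60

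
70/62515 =14/12503 =0.00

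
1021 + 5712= 6733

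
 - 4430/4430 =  - 1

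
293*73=21389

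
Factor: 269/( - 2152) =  - 1/8 = -2^( - 3)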